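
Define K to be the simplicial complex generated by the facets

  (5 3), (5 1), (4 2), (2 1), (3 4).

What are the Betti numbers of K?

Fix the vertex order 1 < 2 < 3 < 4 < 5 and write every simplex with vertices in increasing order. Then dim K = 1 and the simplices of K are:

  0-simplices (5): [1], [2], [3], [4], [5]
  1-simplices (5): [1,2], [1,5], [2,4], [3,4], [3,5]

Hence C_0 ≅ Z^5, C_1 ≅ Z^5.

∂_1: C_1 → C_0 sends each edge [p,q] (with p < q) to q − p. For instance
  ∂[1,2] = [2] − [1].
As a 5×5 matrix over Z this has rank 4, with invariant factors (1,1,1,1).

From H_k ≅ ker(∂_k) / im(∂_{k+1}) we obtain:

  H_0: rank C_0 − rank ∂_1 = 5 − 4 = 1, and the invariant factors of ∂_1 are all 1, so H_0 ≅ Z.
  H_1: rank ker ∂_1 − rank ∂_2 = (5 − 4) − 0 = 1, and there is no ∂_2, so H_1 ≅ Z.

As a check, the Euler characteristic is 5 − 5 = 0, which agrees with 1 − 1 = 0.
(K is a triangulation of the circle S^1.)

Hence the Betti numbers are b_0 = 1, b_1 = 1.

b_0 = 1, b_1 = 1.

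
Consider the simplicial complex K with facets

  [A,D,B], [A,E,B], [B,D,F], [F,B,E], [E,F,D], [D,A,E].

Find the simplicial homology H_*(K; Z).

H_0 = Z,  H_1 = 0,  H_2 = Z.

Order the vertices as A < B < D < E < F. Listing each simplex with vertices in this order, K has dimension 2 with simplices:

  0-simplices (5): A, B, D, E, F
  1-simplices (9): AB, AD, AE, BD, BE, BF, DE, DF, EF
  2-simplices (6): ABD, ABE, ADE, BDF, BEF, DEF

Hence C_0 ≅ Z^5, C_1 ≅ Z^9, C_2 ≅ Z^6.

The boundary map ∂_1: C_1 → C_0 maps an edge to its endpoints' difference, ∂[p,q] = q − p.
The resulting 5×9 matrix has rank 4, and its Smith normal form has invariant factors (1,1,1,1).

The boundary map ∂_2: C_2 → C_1 sends each 2-simplex [p,q,r] to [q,r] − [p,r] + [p,q]. For instance
  ∂BDF = DF − BF + BD,
  ∂DEF = EF − DF + DE.
As a 9×6 matrix over Z this has rank 5, with invariant factors (1,1,1,1,1).

Computing H_k = (kernel of ∂_k) / (image of ∂_{k+1}):

  H_0: rank C_0 − rank ∂_1 = 5 − 4 = 1, and the invariant factors of ∂_1 are all 1, so H_0 ≅ Z.
  H_1: rank ker ∂_1 − rank ∂_2 = (9 − 4) − 5 = 0, and the invariant factors of ∂_2 are all 1, so H_1 ≅ 0.
  H_2: rank ker ∂_2 − rank ∂_3 = (6 − 5) − 0 = 1, and there is no ∂_3, so H_2 ≅ Z.

(K is a triangulation of the 2-sphere S^2.)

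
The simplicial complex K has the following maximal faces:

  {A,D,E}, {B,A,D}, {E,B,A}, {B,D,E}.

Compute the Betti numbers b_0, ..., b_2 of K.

Order the vertices as A < B < D < E. Listing each simplex with vertices in this order, K has dimension 2 with simplices:

  0-simplices (4): A, B, D, E
  1-simplices (6): AB, AD, AE, BD, BE, DE
  2-simplices (4): ABD, ABE, ADE, BDE

giving chain groups C_0 ≅ Z^4, C_1 ≅ Z^6, C_2 ≅ Z^4.

The boundary map ∂_1: C_1 → C_0 maps an edge to its endpoints' difference, ∂[p,q] = q − p. For instance
  ∂AD = D − A.
The 4×6 boundary matrix has rank 3 and Smith normal form diag(1,1,1).

Boundary ∂_2: C_2 → C_1 maps a triangle to the signed sum of its edges. For instance
  ∂ABD = BD − AD + AB,
  ∂BDE = DE − BE + BD.
The resulting 6×4 matrix has rank 3, and its Smith normal form has invariant factors (1,1,1).

Now H_k = ker ∂_k / im ∂_{k+1}, so:

  H_0: rank C_0 − rank ∂_1 = 4 − 3 = 1, and the invariant factors of ∂_1 are all 1, so H_0 = Z.
  H_1: rank ker ∂_1 − rank ∂_2 = (6 − 3) − 3 = 0, and the invariant factors of ∂_2 are all 1, so H_1 = 0.
  H_2: rank ker ∂_2 − rank ∂_3 = (4 − 3) − 0 = 1, and there is no ∂_3, so H_2 = Z.

Hence the Betti numbers are b_0 = 1, b_1 = 0, b_2 = 1.

b_0 = 1, b_1 = 0, b_2 = 1.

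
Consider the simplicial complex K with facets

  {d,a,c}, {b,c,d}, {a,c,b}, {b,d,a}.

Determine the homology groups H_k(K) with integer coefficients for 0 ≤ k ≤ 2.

H_0 = Z,  H_1 = 0,  H_2 = Z.

We work with the vertex ordering a < b < c < d. The simplices of K, each written with vertices in increasing order, are:

  0-simplices (4): a, b, c, d
  1-simplices (6): ab, ac, ad, bc, bd, cd
  2-simplices (4): abc, abd, acd, bcd

giving chain groups C_0 ≅ Z^4, C_1 ≅ Z^6, C_2 ≅ Z^4.

The boundary map ∂_1: C_1 → C_0 is given by ∂[p,q] = [q] − [p].
As a 4×6 matrix over Z this has rank 3, with invariant factors (1,1,1).

The boundary map ∂_2: C_2 → C_1 acts by ∂[p,q,r] = [q,r] − [p,r] + [p,q]. For instance
  ∂bcd = cd − bd + bc,
  ∂abd = bd − ad + ab.
The 6×4 boundary matrix has rank 3 and Smith normal form diag(1,1,1).

Now H_k = ker ∂_k / im ∂_{k+1}, so:

  H_0: rank C_0 − rank ∂_1 = 4 − 3 = 1, and the invariant factors of ∂_1 are all 1, so H_0 = Z.
  H_1: rank ker ∂_1 − rank ∂_2 = (6 − 3) − 3 = 0, and the invariant factors of ∂_2 are all 1, so H_1 = 0.
  H_2: rank ker ∂_2 − rank ∂_3 = (4 − 3) − 0 = 1, and there is no ∂_3, so H_2 = Z.

As a check, the Euler characteristic is 4 − 6 + 4 = 2, which agrees with 1 − 0 + 1 = 2.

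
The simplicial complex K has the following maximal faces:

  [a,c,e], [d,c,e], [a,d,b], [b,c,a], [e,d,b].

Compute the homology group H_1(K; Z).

K has 5 vertices, 10 edges, 5 triangles.
rank ∂_1 = 4, rank ∂_2 = 5 ⇒ b_1 = 10 − 4 − 5 = 1; all invariant factors of ∂_2 are 1 so no torsion. So H_1 ≅ Z.

H_1 ≅ Z.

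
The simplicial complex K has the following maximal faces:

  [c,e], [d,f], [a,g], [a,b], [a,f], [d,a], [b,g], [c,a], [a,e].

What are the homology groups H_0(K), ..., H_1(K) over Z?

H_0 = Z,  H_1 = Z^3.

K has 7 vertices, 9 edges.
rank ∂_0 = 0, rank ∂_1 = 6 ⇒ b_0 = 7 − 0 − 6 = 1; all invariant factors of ∂_1 are 1 so no torsion. So H_0 = Z.
rank ∂_1 = 6, rank ∂_2 = 0 ⇒ b_1 = 9 − 6 − 0 = 3. So H_1 = Z^3.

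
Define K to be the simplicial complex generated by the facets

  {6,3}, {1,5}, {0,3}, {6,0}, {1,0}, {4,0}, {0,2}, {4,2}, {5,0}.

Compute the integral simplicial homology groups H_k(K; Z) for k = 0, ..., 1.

H_0 ≅ Z,  H_1 ≅ Z^3.

K has 7 vertices, 9 edges.
rank ∂_0 = 0, rank ∂_1 = 6 ⇒ b_0 = 7 − 0 − 6 = 1; all invariant factors of ∂_1 are 1 so no torsion. So H_0 ≅ Z.
rank ∂_1 = 6, rank ∂_2 = 0 ⇒ b_1 = 9 − 6 − 0 = 3. So H_1 ≅ Z^3.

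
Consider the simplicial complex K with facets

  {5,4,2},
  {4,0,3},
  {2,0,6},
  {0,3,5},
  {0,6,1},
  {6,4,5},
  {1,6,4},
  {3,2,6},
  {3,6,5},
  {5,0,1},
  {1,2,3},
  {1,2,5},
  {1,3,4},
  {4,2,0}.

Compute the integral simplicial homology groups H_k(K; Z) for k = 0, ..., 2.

Order the vertices as 0 < 1 < 2 < 3 < 4 < 5 < 6. Listing each simplex with vertices in this order, K has dimension 2 with simplices:

  0-simplices (7): [0], [1], [2], [3], [4], [5], [6]
  1-simplices (21): [0,1], [0,2], [0,3], [0,4], [0,5], [0,6], [1,2], [1,3], [1,4], [1,5], [1,6], [2,3], [2,4], [2,5], [2,6], [3,4], [3,5], [3,6], [4,5], [4,6], [5,6]
  2-simplices (14): [0,1,5], [0,1,6], [0,2,4], [0,2,6], [0,3,4], [0,3,5], [1,2,3], [1,2,5], [1,3,4], [1,4,6], [2,3,6], [2,4,5], [3,5,6], [4,5,6]

giving chain groups C_0 ≅ Z^7, C_1 ≅ Z^21, C_2 ≅ Z^14.

The boundary map ∂_1: C_1 → C_0 sends each edge [p,q] (with p < q) to q − p. For instance
  ∂[2,3] = [3] − [2].
The 7×21 boundary matrix has rank 6 and Smith normal form diag(1,1,1,1,1,1).

Boundary ∂_2: C_2 → C_1 sends each 2-simplex [p,q,r] to [q,r] − [p,r] + [p,q]. For instance
  ∂[0,2,4] = [2,4] − [0,4] + [0,2],
  ∂[0,1,5] = [1,5] − [0,5] + [0,1].
The 21×14 boundary matrix has rank 13 and Smith normal form diag(1,1,1,1,1,1,1,1,1,1,1,1,1).

Reading off H_k = ker ∂_k / im ∂_{k+1}:

  H_0: rank C_0 − rank ∂_1 = 7 − 6 = 1, and the invariant factors of ∂_1 are all 1, so H_0 = Z.
  H_1: rank ker ∂_1 − rank ∂_2 = (21 − 6) − 13 = 2, and the invariant factors of ∂_2 are all 1, so H_1 = Z^2.
  H_2: rank ker ∂_2 − rank ∂_3 = (14 − 13) − 0 = 1, and there is no ∂_3, so H_2 = Z.

As a check, the Euler characteristic is 7 − 21 + 14 = 0, which agrees with 1 − 2 + 1 = 0.

H_0 ≅ Z,  H_1 ≅ Z^2,  H_2 ≅ Z.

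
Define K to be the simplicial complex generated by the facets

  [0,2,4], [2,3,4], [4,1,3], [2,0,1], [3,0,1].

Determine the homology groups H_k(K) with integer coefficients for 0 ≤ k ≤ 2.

H_0 = Z,  H_1 = Z,  H_2 = 0.

Take the total order 0 < 1 < 2 < 3 < 4 on the vertex set. Then K (dimension 2) consists of the simplices:

  0-simplices (5): [0], [1], [2], [3], [4]
  1-simplices (10): [0,1], [0,2], [0,3], [0,4], [1,2], [1,3], [1,4], [2,3], [2,4], [3,4]
  2-simplices (5): [0,1,2], [0,1,3], [0,2,4], [1,3,4], [2,3,4]

so the chain groups are C_0 ≅ Z^5, C_1 ≅ Z^10, C_2 ≅ Z^5.

∂_1: C_1 → C_0 is given by ∂[p,q] = [q] − [p].
The resulting 5×10 matrix has rank 4, and its Smith normal form has invariant factors (1,1,1,1).

The boundary map ∂_2: C_2 → C_1 maps a triangle to the signed sum of its edges. For instance
  ∂[0,1,3] = [1,3] − [0,3] + [0,1],
  ∂[2,3,4] = [3,4] − [2,4] + [2,3].
The resulting 10×5 matrix has rank 5, and its Smith normal form has invariant factors (1,1,1,1,1).

Computing H_k = (kernel of ∂_k) / (image of ∂_{k+1}):

  H_0: rank C_0 − rank ∂_1 = 5 − 4 = 1, and the invariant factors of ∂_1 are all 1, so H_0 ≅ Z.
  H_1: rank ker ∂_1 − rank ∂_2 = (10 − 4) − 5 = 1, and the invariant factors of ∂_2 are all 1, so H_1 ≅ Z.
  H_2: rank ker ∂_2 − rank ∂_3 = (5 − 5) − 0 = 0, and there is no ∂_3, so H_2 ≅ 0.

As a check, the Euler characteristic is 5 − 10 + 5 = 0, which agrees with 1 − 1 + 0 = 0.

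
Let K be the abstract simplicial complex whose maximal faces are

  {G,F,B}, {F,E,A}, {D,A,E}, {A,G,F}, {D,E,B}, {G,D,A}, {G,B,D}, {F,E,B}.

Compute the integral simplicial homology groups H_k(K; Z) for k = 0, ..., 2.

We work with the vertex ordering A < B < D < E < F < G. The simplices of K, each written with vertices in increasing order, are:

  0-simplices (6): A, B, D, E, F, G
  1-simplices (12): AD, AE, AF, AG, BD, BE, BF, BG, DE, DG, EF, FG
  2-simplices (8): ADE, ADG, AEF, AFG, BDE, BDG, BEF, BFG

Hence C_0 ≅ Z^6, C_1 ≅ Z^12, C_2 ≅ Z^8.

The boundary map ∂_1: C_1 → C_0 sends each edge [p,q] (with p < q) to q − p.
The 6×12 boundary matrix has rank 5 and Smith normal form diag(1,1,1,1,1).

∂_2: C_2 → C_1 maps a triangle to the signed sum of its edges. For instance
  ∂AFG = FG − AG + AF,
  ∂BDG = DG − BG + BD.
This gives a 12×8 integer matrix of rank 7; reducing to Smith normal form yields diagonal entries (1,1,1,1,1,1,1).

Now H_k = ker ∂_k / im ∂_{k+1}, so:

  H_0: rank C_0 − rank ∂_1 = 6 − 5 = 1, and the invariant factors of ∂_1 are all 1, so H_0 ≅ Z.
  H_1: rank ker ∂_1 − rank ∂_2 = (12 − 5) − 7 = 0, and the invariant factors of ∂_2 are all 1, so H_1 ≅ 0.
  H_2: rank ker ∂_2 − rank ∂_3 = (8 − 7) − 0 = 1, and there is no ∂_3, so H_2 ≅ Z.

(K is a triangulation of the 2-sphere S^2.)

H_0 = Z,  H_1 = 0,  H_2 = Z.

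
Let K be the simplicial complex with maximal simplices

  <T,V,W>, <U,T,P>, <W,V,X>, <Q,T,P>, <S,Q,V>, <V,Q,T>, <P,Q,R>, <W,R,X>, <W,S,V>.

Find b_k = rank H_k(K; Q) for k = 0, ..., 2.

Fix the vertex order P < Q < R < S < T < U < V < W < X and write every simplex with vertices in increasing order. Then dim K = 2 and the simplices of K are:

  0-simplices (9): P, Q, R, S, T, U, V, W, X
  1-simplices (18): PQ, PR, PT, PU, QR, QS, QT, QV, RW, RX, SV, SW, TU, TV, TW, VW, VX, WX
  2-simplices (9): PQR, PQT, PTU, QSV, QTV, RWX, SVW, TVW, VWX

Hence C_0 ≅ Z^9, C_1 ≅ Z^18, C_2 ≅ Z^9.

∂_1: C_1 → C_0 is given by ∂[p,q] = [q] − [p].
The 9×18 boundary matrix has rank 8 and Smith normal form diag(1,1,1,1,1,1,1,1).

Boundary ∂_2: C_2 → C_1 maps a triangle to the signed sum of its edges. For instance
  ∂SVW = VW − SW + SV,
  ∂QTV = TV − QV + QT.
This gives a 18×9 integer matrix of rank 9; reducing to Smith normal form yields diagonal entries (1,1,1,1,1,1,1,1,1).

Now H_k = ker ∂_k / im ∂_{k+1}, so:

  H_0: rank C_0 − rank ∂_1 = 9 − 8 = 1, and the invariant factors of ∂_1 are all 1, so H_0 ≅ Z.
  H_1: rank ker ∂_1 − rank ∂_2 = (18 − 8) − 9 = 1, and the invariant factors of ∂_2 are all 1, so H_1 ≅ Z.
  H_2: rank ker ∂_2 − rank ∂_3 = (9 − 9) − 0 = 0, and there is no ∂_3, so H_2 ≅ 0.

Hence the Betti numbers are b_0 = 1, b_1 = 1, b_2 = 0.

b_0 = 1, b_1 = 1, b_2 = 0.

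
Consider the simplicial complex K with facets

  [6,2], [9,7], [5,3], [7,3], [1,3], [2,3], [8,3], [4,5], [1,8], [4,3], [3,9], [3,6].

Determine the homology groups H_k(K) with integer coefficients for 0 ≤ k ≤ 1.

We work with the vertex ordering 1 < 2 < 3 < 4 < 5 < 6 < 7 < 8 < 9. The simplices of K, each written with vertices in increasing order, are:

  0-simplices (9): [1], [2], [3], [4], [5], [6], [7], [8], [9]
  1-simplices (12): [1,3], [1,8], [2,3], [2,6], [3,4], [3,5], [3,6], [3,7], [3,8], [3,9], [4,5], [7,9]

so the chain groups are C_0 ≅ Z^9, C_1 ≅ Z^12.

Boundary ∂_1: C_1 → C_0 maps an edge to its endpoints' difference, ∂[p,q] = q − p.
As a 9×12 matrix over Z this has rank 8, with invariant factors (1,1,1,1,1,1,1,1).

Computing H_k = (kernel of ∂_k) / (image of ∂_{k+1}):

  H_0: rank C_0 − rank ∂_1 = 9 − 8 = 1, and the invariant factors of ∂_1 are all 1, so H_0 = Z.
  H_1: rank ker ∂_1 − rank ∂_2 = (12 − 8) − 0 = 4, and there is no ∂_2, so H_1 = Z^4.

H_0 ≅ Z,  H_1 ≅ Z^4.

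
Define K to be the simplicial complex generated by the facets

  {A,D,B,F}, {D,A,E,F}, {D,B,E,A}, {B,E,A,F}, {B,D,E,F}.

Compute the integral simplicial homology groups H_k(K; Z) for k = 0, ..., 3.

K has 5 vertices, 10 edges, 10 triangles, 5 3-simplices.
rank ∂_0 = 0, rank ∂_1 = 4 ⇒ b_0 = 5 − 0 − 4 = 1; all invariant factors of ∂_1 are 1 so no torsion. So H_0 = Z.
rank ∂_1 = 4, rank ∂_2 = 6 ⇒ b_1 = 10 − 4 − 6 = 0; all invariant factors of ∂_2 are 1 so no torsion. So H_1 = 0.
rank ∂_2 = 6, rank ∂_3 = 4 ⇒ b_2 = 10 − 6 − 4 = 0; all invariant factors of ∂_3 are 1 so no torsion. So H_2 = 0.
rank ∂_3 = 4, rank ∂_4 = 0 ⇒ b_3 = 5 − 4 − 0 = 1. So H_3 = Z.

H_0 ≅ Z,  H_1 = 0,  H_2 = 0,  H_3 ≅ Z.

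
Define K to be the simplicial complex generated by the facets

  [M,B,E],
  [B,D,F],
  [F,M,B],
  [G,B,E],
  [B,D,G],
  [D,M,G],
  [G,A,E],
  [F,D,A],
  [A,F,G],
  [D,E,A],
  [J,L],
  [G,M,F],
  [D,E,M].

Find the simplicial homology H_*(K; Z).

K has 9 vertices, 19 edges, 12 triangles.
rank ∂_0 = 0, rank ∂_1 = 7 ⇒ b_0 = 9 − 0 − 7 = 2; all invariant factors of ∂_1 are 1 so no torsion. So H_0 ≅ Z^2.
rank ∂_1 = 7, rank ∂_2 = 12 ⇒ b_1 = 19 − 7 − 12 = 0; ∂_2 has invariant factor(s) [2] giving torsion. So H_1 ≅ Z/2Z.
rank ∂_2 = 12, rank ∂_3 = 0 ⇒ b_2 = 12 − 12 − 0 = 0. So H_2 ≅ 0.

H_0 = Z^2,  H_1 = Z/2Z,  H_2 = 0.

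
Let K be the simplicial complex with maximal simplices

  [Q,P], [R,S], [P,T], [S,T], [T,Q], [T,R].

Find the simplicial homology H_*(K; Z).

Order the vertices as P < Q < R < S < T. Listing each simplex with vertices in this order, K has dimension 1 with simplices:

  0-simplices (5): P, Q, R, S, T
  1-simplices (6): PQ, PT, QT, RS, RT, ST

giving chain groups C_0 ≅ Z^5, C_1 ≅ Z^6.

Boundary ∂_1: C_1 → C_0 is given by ∂[p,q] = [q] − [p].
The resulting 5×6 matrix has rank 4, and its Smith normal form has invariant factors (1,1,1,1).

Computing H_k = (kernel of ∂_k) / (image of ∂_{k+1}):

  H_0: rank C_0 − rank ∂_1 = 5 − 4 = 1, and the invariant factors of ∂_1 are all 1, so H_0 ≅ Z.
  H_1: rank ker ∂_1 − rank ∂_2 = (6 − 4) − 0 = 2, and there is no ∂_2, so H_1 ≅ Z^2.

H_0 ≅ Z,  H_1 ≅ Z^2.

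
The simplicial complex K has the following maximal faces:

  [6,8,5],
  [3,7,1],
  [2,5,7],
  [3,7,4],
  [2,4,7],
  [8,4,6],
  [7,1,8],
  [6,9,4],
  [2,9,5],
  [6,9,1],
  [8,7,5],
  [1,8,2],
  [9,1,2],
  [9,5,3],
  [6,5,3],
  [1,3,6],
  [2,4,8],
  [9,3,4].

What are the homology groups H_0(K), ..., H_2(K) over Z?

H_0 ≅ Z,  H_1 ≅ Z ⊕ Z/2,  H_2 = 0.

K has 9 vertices, 27 edges, 18 triangles.
rank ∂_0 = 0, rank ∂_1 = 8 ⇒ b_0 = 9 − 0 − 8 = 1; all invariant factors of ∂_1 are 1 so no torsion. So H_0 = Z.
rank ∂_1 = 8, rank ∂_2 = 18 ⇒ b_1 = 27 − 8 − 18 = 1; ∂_2 has invariant factor(s) [2] giving torsion. So H_1 = Z ⊕ Z/2.
rank ∂_2 = 18, rank ∂_3 = 0 ⇒ b_2 = 18 − 18 − 0 = 0. So H_2 = 0.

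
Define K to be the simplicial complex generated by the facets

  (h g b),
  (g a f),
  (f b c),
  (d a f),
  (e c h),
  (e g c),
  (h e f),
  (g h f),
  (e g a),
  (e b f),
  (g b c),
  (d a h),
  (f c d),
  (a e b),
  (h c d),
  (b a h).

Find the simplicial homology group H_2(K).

H_2 = Z.

K has 8 vertices, 24 edges, 16 triangles.
rank ∂_2 = 15, rank ∂_3 = 0 ⇒ b_2 = 16 − 15 − 0 = 1. So H_2 ≅ Z.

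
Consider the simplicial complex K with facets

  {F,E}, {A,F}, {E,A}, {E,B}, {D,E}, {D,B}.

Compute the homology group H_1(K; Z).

We work with the vertex ordering A < B < D < E < F. The simplices of K, each written with vertices in increasing order, are:

  0-simplices (5): A, B, D, E, F
  1-simplices (6): AE, AF, BD, BE, DE, EF

Hence C_0 ≅ Z^5, C_1 ≅ Z^6.

∂_1: C_1 → C_0 sends each edge [p,q] (with p < q) to q − p.
This gives a 5×6 integer matrix of rank 4; reducing to Smith normal form yields diagonal entries (1,1,1,1).

From H_k ≅ ker(∂_k) / im(∂_{k+1}) we obtain:

  H_1: rank ker ∂_1 − rank ∂_2 = (6 − 4) − 0 = 2, and there is no ∂_2, so H_1 = Z^2.

(K is a triangulation of a wedge of 2 circles.)

H_1 ≅ Z^2.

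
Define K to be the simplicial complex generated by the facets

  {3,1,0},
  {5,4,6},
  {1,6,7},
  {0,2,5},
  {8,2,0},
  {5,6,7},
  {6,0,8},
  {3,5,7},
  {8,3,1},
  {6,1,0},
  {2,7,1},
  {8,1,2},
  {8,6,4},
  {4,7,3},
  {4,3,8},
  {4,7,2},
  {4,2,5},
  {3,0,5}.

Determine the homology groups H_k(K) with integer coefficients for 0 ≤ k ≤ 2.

H_0 ≅ Z,  H_1 ≅ Z ⊕ Z_2,  H_2 = 0.

We work with the vertex ordering 0 < 1 < 2 < 3 < 4 < 5 < 6 < 7 < 8. The simplices of K, each written with vertices in increasing order, are:

  0-simplices (9): [0], [1], [2], [3], [4], [5], [6], [7], [8]
  1-simplices (27): (27 of them)
  2-simplices (18): [0,1,3], [0,1,6], [0,2,5], [0,2,8], [0,3,5], [0,6,8], [1,2,7], [1,2,8], [1,3,8], [1,6,7], [2,4,5], [2,4,7], [3,4,7], [3,4,8], [3,5,7], [4,5,6], [4,6,8], [5,6,7]

Hence C_0 ≅ Z^9, C_1 ≅ Z^27, C_2 ≅ Z^18.

Boundary ∂_1: C_1 → C_0 maps an edge to its endpoints' difference, ∂[p,q] = q − p. For instance
  ∂[3,4] = [4] − [3].
The 9×27 boundary matrix has rank 8 and Smith normal form diag(1,1,1,1,1,1,1,1).

∂_2: C_2 → C_1 acts by ∂[p,q,r] = [q,r] − [p,r] + [p,q]. For instance
  ∂[2,4,5] = [4,5] − [2,5] + [2,4],
  ∂[3,4,7] = [4,7] − [3,7] + [3,4].
This gives a 27×18 integer matrix of rank 18; reducing to Smith normal form yields diagonal entries (1,1,1,1,1,1,1,1,1,1,1,1,1,1,1,1,1,2).

From H_k ≅ ker(∂_k) / im(∂_{k+1}) we obtain:

  H_0: rank C_0 − rank ∂_1 = 9 − 8 = 1, and the invariant factors of ∂_1 are all 1, so H_0 = Z.
  H_1: rank ker ∂_1 − rank ∂_2 = (27 − 8) − 18 = 1, and ∂_2 has invariant factor 2 > 1, so H_1 = Z ⊕ Z_2.
  H_2: rank ker ∂_2 − rank ∂_3 = (18 − 18) − 0 = 0, and there is no ∂_3, so H_2 = 0.

As a check, the Euler characteristic is 9 − 27 + 18 = 0, which agrees with 1 − 1 + 0 = 0.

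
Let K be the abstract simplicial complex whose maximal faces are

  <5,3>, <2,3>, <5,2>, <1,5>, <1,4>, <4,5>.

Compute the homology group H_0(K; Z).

Fix the vertex order 1 < 2 < 3 < 4 < 5 and write every simplex with vertices in increasing order. Then dim K = 1 and the simplices of K are:

  0-simplices (5): [1], [2], [3], [4], [5]
  1-simplices (6): [1,4], [1,5], [2,3], [2,5], [3,5], [4,5]

Hence C_0 ≅ Z^5, C_1 ≅ Z^6.

The boundary map ∂_1: C_1 → C_0 sends each edge [p,q] (with p < q) to q − p. For instance
  ∂[1,5] = [5] − [1].
As a 5×6 matrix over Z this has rank 4, with invariant factors (1,1,1,1).

From H_k ≅ ker(∂_k) / im(∂_{k+1}) we obtain:

  H_0: rank C_0 − rank ∂_1 = 5 − 4 = 1, and the invariant factors of ∂_1 are all 1, so H_0 = Z.

H_0 ≅ Z.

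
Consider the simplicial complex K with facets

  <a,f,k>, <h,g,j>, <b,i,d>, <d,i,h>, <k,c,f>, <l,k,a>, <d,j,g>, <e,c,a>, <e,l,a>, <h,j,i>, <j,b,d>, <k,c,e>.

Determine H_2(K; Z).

H_2 ≅ 0.

We work with the vertex ordering a < b < c < d < e < f < g < h < i < j < k < l. The simplices of K, each written with vertices in increasing order, are:

  0-simplices (12): a, b, c, d, e, f, g, h, i, j, k, l
  1-simplices (24): ac, ae, af, ak, al, bd, bi, bj, ce, cf, ck, dg, dh, di, dj, ek, el, fk, gh, gj, hi, hj, ij, kl
  2-simplices (12): ace, ael, afk, akl, bdi, bdj, cek, cfk, dgj, dhi, ghj, hij

so the chain groups are C_0 ≅ Z^12, C_1 ≅ Z^24, C_2 ≅ Z^12.

Boundary ∂_1: C_1 → C_0 sends each edge [p,q] (with p < q) to q − p. For instance
  ∂hj = j − h.
The 12×24 boundary matrix has rank 10 and Smith normal form diag(1,1,1,1,1,1,1,1,1,1).

∂_2: C_2 → C_1 maps a triangle to the signed sum of its edges. For instance
  ∂ael = el − al + ae,
  ∂ace = ce − ae + ac.
The 24×12 boundary matrix has rank 12 and Smith normal form diag(1,1,1,1,1,1,1,1,1,1,1,1).

Reading off H_k = ker ∂_k / im ∂_{k+1}:

  H_2: rank ker ∂_2 − rank ∂_3 = (12 − 12) − 0 = 0, and there is no ∂_3, so H_2 = 0.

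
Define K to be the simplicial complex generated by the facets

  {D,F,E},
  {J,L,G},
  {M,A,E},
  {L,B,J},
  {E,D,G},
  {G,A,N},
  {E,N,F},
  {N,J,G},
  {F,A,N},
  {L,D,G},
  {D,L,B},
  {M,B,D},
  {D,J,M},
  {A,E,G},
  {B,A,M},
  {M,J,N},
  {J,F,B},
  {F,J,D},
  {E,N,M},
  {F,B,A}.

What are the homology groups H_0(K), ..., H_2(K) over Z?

H_0 = Z,  H_1 = Z ⊕ Z_2,  H_2 = 0.

We work with the vertex ordering A < B < D < E < F < G < J < L < M < N. The simplices of K, each written with vertices in increasing order, are:

  0-simplices (10): A, B, D, E, F, G, J, L, M, N
  1-simplices (30): AB, AE, AF, AG, AM, AN, BD, BF, BJ, BL, BM, DE, DF, DG, DJ, DL, DM, EF, EG, EM, EN, FJ, FN, GJ, GL, GN, JL, JM, JN, MN
  2-simplices (20): ABF, ABM, AEG, AEM, AFN, AGN, BDL, BDM, BFJ, BJL, DEF, DEG, DFJ, DGL, DJM, EFN, EMN, GJL, GJN, JMN

Hence C_0 ≅ Z^10, C_1 ≅ Z^30, C_2 ≅ Z^20.

The boundary map ∂_1: C_1 → C_0 is given by ∂[p,q] = [q] − [p]. For instance
  ∂AM = M − A.
The 10×30 boundary matrix has rank 9 and Smith normal form diag(1,1,1,1,1,1,1,1,1).

∂_2: C_2 → C_1 maps a triangle to the signed sum of its edges. For instance
  ∂JMN = MN − JN + JM,
  ∂BJL = JL − BL + BJ.
This gives a 30×20 integer matrix of rank 20; reducing to Smith normal form yields diagonal entries (1,1,1,1,1,1,1,1,1,1,1,1,1,1,1,1,1,1,1,2).

Now H_k = ker ∂_k / im ∂_{k+1}, so:

  H_0: rank C_0 − rank ∂_1 = 10 − 9 = 1, and the invariant factors of ∂_1 are all 1, so H_0 = Z.
  H_1: rank ker ∂_1 − rank ∂_2 = (30 − 9) − 20 = 1, and ∂_2 has invariant factor 2 > 1, so H_1 = Z ⊕ Z_2.
  H_2: rank ker ∂_2 − rank ∂_3 = (20 − 20) − 0 = 0, and there is no ∂_3, so H_2 = 0.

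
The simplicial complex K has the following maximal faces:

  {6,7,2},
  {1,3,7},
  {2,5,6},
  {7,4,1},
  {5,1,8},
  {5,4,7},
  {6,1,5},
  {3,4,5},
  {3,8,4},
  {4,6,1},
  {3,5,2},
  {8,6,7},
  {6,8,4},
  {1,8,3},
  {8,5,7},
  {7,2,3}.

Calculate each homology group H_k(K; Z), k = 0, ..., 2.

H_0 ≅ Z,  H_1 ≅ Z^2,  H_2 ≅ Z.

We work with the vertex ordering 1 < 2 < 3 < 4 < 5 < 6 < 7 < 8. The simplices of K, each written with vertices in increasing order, are:

  0-simplices (8): [1], [2], [3], [4], [5], [6], [7], [8]
  1-simplices (24): (24 of them)
  2-simplices (16): [1,3,7], [1,3,8], [1,4,6], [1,4,7], [1,5,6], [1,5,8], [2,3,5], [2,3,7], [2,5,6], [2,6,7], [3,4,5], [3,4,8], [4,5,7], [4,6,8], [5,7,8], [6,7,8]

so the chain groups are C_0 ≅ Z^8, C_1 ≅ Z^24, C_2 ≅ Z^16.

The boundary map ∂_1: C_1 → C_0 maps an edge to its endpoints' difference, ∂[p,q] = q − p.
The resulting 8×24 matrix has rank 7, and its Smith normal form has invariant factors (1,1,1,1,1,1,1).

∂_2: C_2 → C_1 sends each 2-simplex [p,q,r] to [q,r] − [p,r] + [p,q]. For instance
  ∂[5,7,8] = [7,8] − [5,8] + [5,7],
  ∂[1,5,6] = [5,6] − [1,6] + [1,5].
As a 24×16 matrix over Z this has rank 15, with invariant factors (1,1,1,1,1,1,1,1,1,1,1,1,1,1,1).

Reading off H_k = ker ∂_k / im ∂_{k+1}:

  H_0: rank C_0 − rank ∂_1 = 8 − 7 = 1, and the invariant factors of ∂_1 are all 1, so H_0 ≅ Z.
  H_1: rank ker ∂_1 − rank ∂_2 = (24 − 7) − 15 = 2, and the invariant factors of ∂_2 are all 1, so H_1 ≅ Z^2.
  H_2: rank ker ∂_2 − rank ∂_3 = (16 − 15) − 0 = 1, and there is no ∂_3, so H_2 ≅ Z.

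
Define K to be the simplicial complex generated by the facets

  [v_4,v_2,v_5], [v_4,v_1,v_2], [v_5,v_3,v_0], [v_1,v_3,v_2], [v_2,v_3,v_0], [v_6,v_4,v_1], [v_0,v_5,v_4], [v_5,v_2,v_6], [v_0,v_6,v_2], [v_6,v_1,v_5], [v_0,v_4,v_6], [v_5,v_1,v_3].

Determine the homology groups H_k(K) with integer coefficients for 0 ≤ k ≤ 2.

H_0 = Z,  H_1 = Z/2,  H_2 = 0.

Take the total order v_0 < v_1 < v_2 < v_3 < v_4 < v_5 < v_6 on the vertex set. Then K (dimension 2) consists of the simplices:

  0-simplices (7): [v_0], [v_1], [v_2], [v_3], [v_4], [v_5], [v_6]
  1-simplices (18): (18 of them)
  2-simplices (12): (12 of them)

Hence C_0 ≅ Z^7, C_1 ≅ Z^18, C_2 ≅ Z^12.

The boundary map ∂_1: C_1 → C_0 sends each edge [p,q] (with p < q) to q − p. For instance
  ∂[v_2,v_6] = [v_6] − [v_2].
This gives a 7×18 integer matrix of rank 6; reducing to Smith normal form yields diagonal entries (1,1,1,1,1,1).

Boundary ∂_2: C_2 → C_1 sends each 2-simplex [p,q,r] to [q,r] − [p,r] + [p,q]. For instance
  ∂[v_0,v_4,v_5] = [v_4,v_5] − [v_0,v_5] + [v_0,v_4],
  ∂[v_1,v_2,v_4] = [v_2,v_4] − [v_1,v_4] + [v_1,v_2].
The resulting 18×12 matrix has rank 12, and its Smith normal form has invariant factors (1,1,1,1,1,1,1,1,1,1,1,2).

Now H_k = ker ∂_k / im ∂_{k+1}, so:

  H_0: rank C_0 − rank ∂_1 = 7 − 6 = 1, and the invariant factors of ∂_1 are all 1, so H_0 = Z.
  H_1: rank ker ∂_1 − rank ∂_2 = (18 − 6) − 12 = 0, and ∂_2 has invariant factor 2 > 1, so H_1 = Z/2.
  H_2: rank ker ∂_2 − rank ∂_3 = (12 − 12) − 0 = 0, and there is no ∂_3, so H_2 = 0.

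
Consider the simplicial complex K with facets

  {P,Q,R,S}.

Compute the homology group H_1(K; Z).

Take the total order P < Q < R < S on the vertex set. Then K (dimension 3) consists of the simplices:

  0-simplices (4): P, Q, R, S
  1-simplices (6): PQ, PR, PS, QR, QS, RS
  2-simplices (4): PQR, PQS, PRS, QRS
  3-simplices (1): PQRS

Hence C_0 ≅ Z^4, C_1 ≅ Z^6, C_2 ≅ Z^4, C_3 ≅ Z^1.

Boundary ∂_1: C_1 → C_0 is given by ∂[p,q] = [q] − [p].
The resulting 4×6 matrix has rank 3, and its Smith normal form has invariant factors (1,1,1).

∂_2: C_2 → C_1 sends each 2-simplex [p,q,r] to [q,r] − [p,r] + [p,q]. For instance
  ∂QRS = RS − QS + QR,
  ∂PRS = RS − PS + PR.
The resulting 6×4 matrix has rank 3, and its Smith normal form has invariant factors (1,1,1).

The boundary map ∂_3: C_3 → C_2 sends each 3-simplex σ to the alternating sum Σ_i (−1)^i (σ with its i-th vertex removed). For instance
  ∂PQRS = QRS − PRS + PQS − PQR.
As a 4×1 matrix over Z this has rank 1, with invariant factors (1).

Reading off H_k = ker ∂_k / im ∂_{k+1}:

  H_1: rank ker ∂_1 − rank ∂_2 = (6 − 3) − 3 = 0, and the invariant factors of ∂_2 are all 1, so H_1 ≅ 0.

H_1 ≅ 0.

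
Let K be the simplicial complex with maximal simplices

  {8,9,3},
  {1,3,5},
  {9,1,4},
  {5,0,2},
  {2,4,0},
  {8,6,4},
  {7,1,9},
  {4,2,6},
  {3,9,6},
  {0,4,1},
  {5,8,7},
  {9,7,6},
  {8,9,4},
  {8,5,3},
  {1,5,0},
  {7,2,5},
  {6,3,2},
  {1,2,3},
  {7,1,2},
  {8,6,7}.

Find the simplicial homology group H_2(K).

H_2 = 0.

Take the total order 0 < 1 < 2 < 3 < 4 < 5 < 6 < 7 < 8 < 9 on the vertex set. Then K (dimension 2) consists of the simplices:

  0-simplices (10): [0], [1], [2], [3], [4], [5], [6], [7], [8], [9]
  1-simplices (30): (30 of them)
  2-simplices (20): (20 of them)

Hence C_0 ≅ Z^10, C_1 ≅ Z^30, C_2 ≅ Z^20.

∂_1: C_1 → C_0 is given by ∂[p,q] = [q] − [p]. For instance
  ∂[4,6] = [6] − [4].
This gives a 10×30 integer matrix of rank 9; reducing to Smith normal form yields diagonal entries (1,1,1,1,1,1,1,1,1).

∂_2: C_2 → C_1 acts by ∂[p,q,r] = [q,r] − [p,r] + [p,q]. For instance
  ∂[2,4,6] = [4,6] − [2,6] + [2,4],
  ∂[3,5,8] = [5,8] − [3,8] + [3,5].
The resulting 30×20 matrix has rank 20, and its Smith normal form has invariant factors (1,1,1,1,1,1,1,1,1,1,1,1,1,1,1,1,1,1,1,2).

Computing H_k = (kernel of ∂_k) / (image of ∂_{k+1}):

  H_2: rank ker ∂_2 − rank ∂_3 = (20 − 20) − 0 = 0, and there is no ∂_3, so H_2 = 0.

(K is a triangulation of the Klein bottle.)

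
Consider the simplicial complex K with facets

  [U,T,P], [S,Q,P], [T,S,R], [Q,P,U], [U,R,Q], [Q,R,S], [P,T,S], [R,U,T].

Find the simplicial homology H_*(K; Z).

H_0 ≅ Z,  H_1 = 0,  H_2 ≅ Z.

Order the vertices as P < Q < R < S < T < U. Listing each simplex with vertices in this order, K has dimension 2 with simplices:

  0-simplices (6): P, Q, R, S, T, U
  1-simplices (12): PQ, PS, PT, PU, QR, QS, QU, RS, RT, RU, ST, TU
  2-simplices (8): PQS, PQU, PST, PTU, QRS, QRU, RST, RTU

so the chain groups are C_0 ≅ Z^6, C_1 ≅ Z^12, C_2 ≅ Z^8.

∂_1: C_1 → C_0 is given by ∂[p,q] = [q] − [p]. For instance
  ∂RS = S − R.
This gives a 6×12 integer matrix of rank 5; reducing to Smith normal form yields diagonal entries (1,1,1,1,1).

∂_2: C_2 → C_1 sends each 2-simplex [p,q,r] to [q,r] − [p,r] + [p,q]. For instance
  ∂PST = ST − PT + PS,
  ∂QRU = RU − QU + QR.
The resulting 12×8 matrix has rank 7, and its Smith normal form has invariant factors (1,1,1,1,1,1,1).

From H_k ≅ ker(∂_k) / im(∂_{k+1}) we obtain:

  H_0: rank C_0 − rank ∂_1 = 6 − 5 = 1, and the invariant factors of ∂_1 are all 1, so H_0 ≅ Z.
  H_1: rank ker ∂_1 − rank ∂_2 = (12 − 5) − 7 = 0, and the invariant factors of ∂_2 are all 1, so H_1 ≅ 0.
  H_2: rank ker ∂_2 − rank ∂_3 = (8 − 7) − 0 = 1, and there is no ∂_3, so H_2 ≅ Z.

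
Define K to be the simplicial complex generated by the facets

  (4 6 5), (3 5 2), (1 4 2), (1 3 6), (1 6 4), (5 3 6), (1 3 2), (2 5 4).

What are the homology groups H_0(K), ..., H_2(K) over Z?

H_0 ≅ Z,  H_1 = 0,  H_2 ≅ Z.

We work with the vertex ordering 1 < 2 < 3 < 4 < 5 < 6. The simplices of K, each written with vertices in increasing order, are:

  0-simplices (6): [1], [2], [3], [4], [5], [6]
  1-simplices (12): [1,2], [1,3], [1,4], [1,6], [2,3], [2,4], [2,5], [3,5], [3,6], [4,5], [4,6], [5,6]
  2-simplices (8): [1,2,3], [1,2,4], [1,3,6], [1,4,6], [2,3,5], [2,4,5], [3,5,6], [4,5,6]

Hence C_0 ≅ Z^6, C_1 ≅ Z^12, C_2 ≅ Z^8.

Boundary ∂_1: C_1 → C_0 maps an edge to its endpoints' difference, ∂[p,q] = q − p. For instance
  ∂[5,6] = [6] − [5].
This gives a 6×12 integer matrix of rank 5; reducing to Smith normal form yields diagonal entries (1,1,1,1,1).

∂_2: C_2 → C_1 acts by ∂[p,q,r] = [q,r] − [p,r] + [p,q]. For instance
  ∂[1,3,6] = [3,6] − [1,6] + [1,3],
  ∂[2,4,5] = [4,5] − [2,5] + [2,4].
The 12×8 boundary matrix has rank 7 and Smith normal form diag(1,1,1,1,1,1,1).

Now H_k = ker ∂_k / im ∂_{k+1}, so:

  H_0: rank C_0 − rank ∂_1 = 6 − 5 = 1, and the invariant factors of ∂_1 are all 1, so H_0 = Z.
  H_1: rank ker ∂_1 − rank ∂_2 = (12 − 5) − 7 = 0, and the invariant factors of ∂_2 are all 1, so H_1 = 0.
  H_2: rank ker ∂_2 − rank ∂_3 = (8 − 7) − 0 = 1, and there is no ∂_3, so H_2 = Z.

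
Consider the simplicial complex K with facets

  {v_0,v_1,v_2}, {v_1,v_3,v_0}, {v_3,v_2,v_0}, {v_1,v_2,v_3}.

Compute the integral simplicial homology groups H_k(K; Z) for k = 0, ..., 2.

We work with the vertex ordering v_0 < v_1 < v_2 < v_3. The simplices of K, each written with vertices in increasing order, are:

  0-simplices (4): [v_0], [v_1], [v_2], [v_3]
  1-simplices (6): [v_0,v_1], [v_0,v_2], [v_0,v_3], [v_1,v_2], [v_1,v_3], [v_2,v_3]
  2-simplices (4): [v_0,v_1,v_2], [v_0,v_1,v_3], [v_0,v_2,v_3], [v_1,v_2,v_3]

so the chain groups are C_0 ≅ Z^4, C_1 ≅ Z^6, C_2 ≅ Z^4.

∂_1: C_1 → C_0 is given by ∂[p,q] = [q] − [p]. For instance
  ∂[v_2,v_3] = [v_3] − [v_2].
As a 4×6 matrix over Z this has rank 3, with invariant factors (1,1,1).

∂_2: C_2 → C_1 sends each 2-simplex [p,q,r] to [q,r] − [p,r] + [p,q]. For instance
  ∂[v_0,v_2,v_3] = [v_2,v_3] − [v_0,v_3] + [v_0,v_2],
  ∂[v_0,v_1,v_2] = [v_1,v_2] − [v_0,v_2] + [v_0,v_1].
As a 6×4 matrix over Z this has rank 3, with invariant factors (1,1,1).

Computing H_k = (kernel of ∂_k) / (image of ∂_{k+1}):

  H_0: rank C_0 − rank ∂_1 = 4 − 3 = 1, and the invariant factors of ∂_1 are all 1, so H_0 ≅ Z.
  H_1: rank ker ∂_1 − rank ∂_2 = (6 − 3) − 3 = 0, and the invariant factors of ∂_2 are all 1, so H_1 ≅ 0.
  H_2: rank ker ∂_2 − rank ∂_3 = (4 − 3) − 0 = 1, and there is no ∂_3, so H_2 ≅ Z.

As a check, the Euler characteristic is 4 − 6 + 4 = 2, which agrees with 1 − 0 + 1 = 2.

H_0 = Z,  H_1 = 0,  H_2 = Z.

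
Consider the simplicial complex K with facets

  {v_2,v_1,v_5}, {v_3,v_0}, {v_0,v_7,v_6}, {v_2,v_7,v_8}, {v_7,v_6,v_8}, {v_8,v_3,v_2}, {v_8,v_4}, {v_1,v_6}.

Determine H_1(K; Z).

We work with the vertex ordering v_0 < v_1 < v_2 < v_3 < v_4 < v_5 < v_6 < v_7 < v_8. The simplices of K, each written with vertices in increasing order, are:

  0-simplices (9): [v_0], [v_1], [v_2], [v_3], [v_4], [v_5], [v_6], [v_7], [v_8]
  1-simplices (15): (15 of them)
  2-simplices (5): [v_0,v_6,v_7], [v_1,v_2,v_5], [v_2,v_3,v_8], [v_2,v_7,v_8], [v_6,v_7,v_8]

Hence C_0 ≅ Z^9, C_1 ≅ Z^15, C_2 ≅ Z^5.

The boundary map ∂_1: C_1 → C_0 sends each edge [p,q] (with p < q) to q − p. For instance
  ∂[v_2,v_8] = [v_8] − [v_2].
The resulting 9×15 matrix has rank 8, and its Smith normal form has invariant factors (1,1,1,1,1,1,1,1).

∂_2: C_2 → C_1 maps a triangle to the signed sum of its edges. For instance
  ∂[v_6,v_7,v_8] = [v_7,v_8] − [v_6,v_8] + [v_6,v_7],
  ∂[v_2,v_7,v_8] = [v_7,v_8] − [v_2,v_8] + [v_2,v_7].
The resulting 15×5 matrix has rank 5, and its Smith normal form has invariant factors (1,1,1,1,1).

Computing H_k = (kernel of ∂_k) / (image of ∂_{k+1}):

  H_1: rank ker ∂_1 − rank ∂_2 = (15 − 8) − 5 = 2, and the invariant factors of ∂_2 are all 1, so H_1 ≅ Z^2.

H_1 = Z^2.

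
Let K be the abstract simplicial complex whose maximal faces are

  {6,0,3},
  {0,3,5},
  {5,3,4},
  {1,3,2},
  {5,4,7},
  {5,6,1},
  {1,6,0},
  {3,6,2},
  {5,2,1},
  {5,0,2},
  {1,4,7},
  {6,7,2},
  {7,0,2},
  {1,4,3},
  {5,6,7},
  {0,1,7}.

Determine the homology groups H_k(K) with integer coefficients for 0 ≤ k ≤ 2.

Fix the vertex order 0 < 1 < 2 < 3 < 4 < 5 < 6 < 7 and write every simplex with vertices in increasing order. Then dim K = 2 and the simplices of K are:

  0-simplices (8): [0], [1], [2], [3], [4], [5], [6], [7]
  1-simplices (24): (24 of them)
  2-simplices (16): [0,1,6], [0,1,7], [0,2,5], [0,2,7], [0,3,5], [0,3,6], [1,2,3], [1,2,5], [1,3,4], [1,4,7], [1,5,6], [2,3,6], [2,6,7], [3,4,5], [4,5,7], [5,6,7]

Hence C_0 ≅ Z^8, C_1 ≅ Z^24, C_2 ≅ Z^16.

Boundary ∂_1: C_1 → C_0 sends each edge [p,q] (with p < q) to q − p.
This gives a 8×24 integer matrix of rank 7; reducing to Smith normal form yields diagonal entries (1,1,1,1,1,1,1).

Boundary ∂_2: C_2 → C_1 sends each 2-simplex [p,q,r] to [q,r] − [p,r] + [p,q]. For instance
  ∂[0,3,5] = [3,5] − [0,5] + [0,3],
  ∂[0,1,6] = [1,6] − [0,6] + [0,1].
This gives a 24×16 integer matrix of rank 15; reducing to Smith normal form yields diagonal entries (1,1,1,1,1,1,1,1,1,1,1,1,1,1,1).

Reading off H_k = ker ∂_k / im ∂_{k+1}:

  H_0: rank C_0 − rank ∂_1 = 8 − 7 = 1, and the invariant factors of ∂_1 are all 1, so H_0 = Z.
  H_1: rank ker ∂_1 − rank ∂_2 = (24 − 7) − 15 = 2, and the invariant factors of ∂_2 are all 1, so H_1 = Z^2.
  H_2: rank ker ∂_2 − rank ∂_3 = (16 − 15) − 0 = 1, and there is no ∂_3, so H_2 = Z.

As a check, the Euler characteristic is 8 − 24 + 16 = 0, which agrees with 1 − 2 + 1 = 0.

H_0 ≅ Z,  H_1 ≅ Z^2,  H_2 ≅ Z.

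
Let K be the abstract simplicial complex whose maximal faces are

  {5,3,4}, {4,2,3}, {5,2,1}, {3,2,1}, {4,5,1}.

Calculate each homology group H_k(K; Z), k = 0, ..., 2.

H_0 ≅ Z,  H_1 ≅ Z,  H_2 = 0.

Order the vertices as 1 < 2 < 3 < 4 < 5. Listing each simplex with vertices in this order, K has dimension 2 with simplices:

  0-simplices (5): [1], [2], [3], [4], [5]
  1-simplices (10): [1,2], [1,3], [1,4], [1,5], [2,3], [2,4], [2,5], [3,4], [3,5], [4,5]
  2-simplices (5): [1,2,3], [1,2,5], [1,4,5], [2,3,4], [3,4,5]

giving chain groups C_0 ≅ Z^5, C_1 ≅ Z^10, C_2 ≅ Z^5.

The boundary map ∂_1: C_1 → C_0 sends each edge [p,q] (with p < q) to q − p.
The 5×10 boundary matrix has rank 4 and Smith normal form diag(1,1,1,1).

Boundary ∂_2: C_2 → C_1 sends each 2-simplex [p,q,r] to [q,r] − [p,r] + [p,q]. For instance
  ∂[2,3,4] = [3,4] − [2,4] + [2,3],
  ∂[1,2,3] = [2,3] − [1,3] + [1,2].
The 10×5 boundary matrix has rank 5 and Smith normal form diag(1,1,1,1,1).

From H_k ≅ ker(∂_k) / im(∂_{k+1}) we obtain:

  H_0: rank C_0 − rank ∂_1 = 5 − 4 = 1, and the invariant factors of ∂_1 are all 1, so H_0 ≅ Z.
  H_1: rank ker ∂_1 − rank ∂_2 = (10 − 4) − 5 = 1, and the invariant factors of ∂_2 are all 1, so H_1 ≅ Z.
  H_2: rank ker ∂_2 − rank ∂_3 = (5 − 5) − 0 = 0, and there is no ∂_3, so H_2 ≅ 0.

As a check, the Euler characteristic is 5 − 10 + 5 = 0, which agrees with 1 − 1 + 0 = 0.
(K is a triangulation of the Möbius band.)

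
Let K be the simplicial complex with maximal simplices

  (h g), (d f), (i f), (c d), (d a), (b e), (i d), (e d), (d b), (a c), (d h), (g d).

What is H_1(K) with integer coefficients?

Take the total order a < b < c < d < e < f < g < h < i on the vertex set. Then K (dimension 1) consists of the simplices:

  0-simplices (9): a, b, c, d, e, f, g, h, i
  1-simplices (12): ac, ad, bd, be, cd, de, df, dg, dh, di, fi, gh

giving chain groups C_0 ≅ Z^9, C_1 ≅ Z^12.

The boundary map ∂_1: C_1 → C_0 maps an edge to its endpoints' difference, ∂[p,q] = q − p. For instance
  ∂dg = g − d.
This gives a 9×12 integer matrix of rank 8; reducing to Smith normal form yields diagonal entries (1,1,1,1,1,1,1,1).

Reading off H_k = ker ∂_k / im ∂_{k+1}:

  H_1: rank ker ∂_1 − rank ∂_2 = (12 − 8) − 0 = 4, and there is no ∂_2, so H_1 = Z^4.

H_1 = Z^4.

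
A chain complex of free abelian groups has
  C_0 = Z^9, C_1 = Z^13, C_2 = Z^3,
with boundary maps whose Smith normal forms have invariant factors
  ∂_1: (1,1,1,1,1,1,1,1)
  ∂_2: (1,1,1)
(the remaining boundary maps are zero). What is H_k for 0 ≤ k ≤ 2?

H_0: b_0 = 9 − 0 − 8 = 1; torsion from ∂_1 factors > 1: none. So H_0 ≅ Z.
H_1: b_1 = 13 − 8 − 3 = 2; torsion from ∂_2 factors > 1: none. So H_1 ≅ Z^2.
H_2: b_2 = 3 − 3 − 0 = 0; torsion from ∂_3 factors > 1: none. So H_2 ≅ 0.

H_0 ≅ Z,  H_1 ≅ Z^2,  H_2 = 0.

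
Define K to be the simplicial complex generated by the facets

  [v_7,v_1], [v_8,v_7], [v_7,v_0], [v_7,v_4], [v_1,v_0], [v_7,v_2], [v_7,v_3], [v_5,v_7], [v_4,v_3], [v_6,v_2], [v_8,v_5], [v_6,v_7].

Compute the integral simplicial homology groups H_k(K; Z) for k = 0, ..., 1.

H_0 ≅ Z,  H_1 ≅ Z^4.

Order the vertices as v_0 < v_1 < v_2 < v_3 < v_4 < v_5 < v_6 < v_7 < v_8. Listing each simplex with vertices in this order, K has dimension 1 with simplices:

  0-simplices (9): [v_0], [v_1], [v_2], [v_3], [v_4], [v_5], [v_6], [v_7], [v_8]
  1-simplices (12): [v_0,v_1], [v_0,v_7], [v_1,v_7], [v_2,v_6], [v_2,v_7], [v_3,v_4], [v_3,v_7], [v_4,v_7], [v_5,v_7], [v_5,v_8], [v_6,v_7], [v_7,v_8]

Hence C_0 ≅ Z^9, C_1 ≅ Z^12.

The boundary map ∂_1: C_1 → C_0 is given by ∂[p,q] = [q] − [p]. For instance
  ∂[v_1,v_7] = [v_7] − [v_1].
The resulting 9×12 matrix has rank 8, and its Smith normal form has invariant factors (1,1,1,1,1,1,1,1).

Reading off H_k = ker ∂_k / im ∂_{k+1}:

  H_0: rank C_0 − rank ∂_1 = 9 − 8 = 1, and the invariant factors of ∂_1 are all 1, so H_0 = Z.
  H_1: rank ker ∂_1 − rank ∂_2 = (12 − 8) − 0 = 4, and there is no ∂_2, so H_1 = Z^4.

As a check, the Euler characteristic is 9 − 12 = -3, which agrees with 1 − 4 = -3.
(K is a triangulation of a wedge of 4 circles.)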